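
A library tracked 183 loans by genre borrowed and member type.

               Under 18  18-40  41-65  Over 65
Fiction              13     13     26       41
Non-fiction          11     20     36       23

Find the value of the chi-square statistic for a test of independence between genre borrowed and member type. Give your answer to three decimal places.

Row totals: 93, 90. Column totals: 24, 33, 62, 64. Grand total N = 183.
Expected counts (row total × column total / N):
  Fiction, Under 18: 93×24/183 = 12.1967
  Fiction, 18-40: 93×33/183 = 16.7705
  Fiction, 41-65: 93×62/183 = 31.5082
  Fiction, Over 65: 93×64/183 = 32.5246
  Non-fiction, Under 18: 90×24/183 = 11.8033
  Non-fiction, 18-40: 90×33/183 = 16.2295
  Non-fiction, 41-65: 90×62/183 = 30.4918
  Non-fiction, Over 65: 90×64/183 = 31.4754
Contributions (O − E)²/E:
  (13 − 12.1967)²/12.1967 = 0.0529
  (13 − 16.7705)²/16.7705 = 0.8477
  (26 − 31.5082)²/31.5082 = 0.9629
  (41 − 32.5246)²/32.5246 = 2.2086
  (11 − 11.8033)²/11.8033 = 0.0547
  (20 − 16.2295)²/16.2295 = 0.8760
  (36 − 30.4918)²/30.4918 = 0.9950
  (23 − 31.4754)²/31.4754 = 2.2822
χ² = 0.0529 + 0.8477 + 0.9629 + 2.2086 + 0.0547 + 0.8760 + 0.9950 + 2.2822 = 8.280

8.280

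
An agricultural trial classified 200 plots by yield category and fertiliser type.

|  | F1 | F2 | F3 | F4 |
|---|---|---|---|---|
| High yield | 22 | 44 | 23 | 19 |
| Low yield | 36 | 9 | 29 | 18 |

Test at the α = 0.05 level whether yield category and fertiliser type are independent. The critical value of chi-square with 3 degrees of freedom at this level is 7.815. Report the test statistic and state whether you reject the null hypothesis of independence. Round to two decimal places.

26.10; reject H₀

Row totals: 108, 92. Column totals: 58, 53, 52, 37. Grand total N = 200.
Expected counts (row total × column total / N):
  High yield, F1: 108×58/200 = 31.320
  High yield, F2: 108×53/200 = 28.620
  High yield, F3: 108×52/200 = 28.080
  High yield, F4: 108×37/200 = 19.980
  Low yield, F1: 92×58/200 = 26.680
  Low yield, F2: 92×53/200 = 24.380
  Low yield, F3: 92×52/200 = 23.920
  Low yield, F4: 92×37/200 = 17.020
Contributions (O − E)²/E:
  (22 − 31.320)²/31.320 = 2.7734
  (44 − 28.620)²/28.620 = 8.2650
  (23 − 28.080)²/28.080 = 0.9190
  (19 − 19.980)²/19.980 = 0.0481
  (36 − 26.680)²/26.680 = 3.2557
  (9 − 24.380)²/24.380 = 9.7024
  (29 − 23.920)²/23.920 = 1.0789
  (18 − 17.020)²/17.020 = 0.0564
χ² = 2.7734 + 8.2650 + 0.9190 + 0.0481 + 3.2557 + 9.7024 + 1.0789 + 0.0564 = 26.10
df = (2−1)(4−1) = 3. Since 26.10 > 7.815, reject the null hypothesis of independence at α = 0.05.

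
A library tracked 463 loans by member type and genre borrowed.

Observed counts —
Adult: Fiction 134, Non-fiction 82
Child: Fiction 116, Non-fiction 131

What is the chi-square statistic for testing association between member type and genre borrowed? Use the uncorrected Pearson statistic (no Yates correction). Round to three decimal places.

10.540

Row totals: 216, 247. Column totals: 250, 213. Grand total N = 463.
Expected counts (row total × column total / N):
  Adult, Fiction: 216×250/463 = 116.6307
  Adult, Non-fiction: 216×213/463 = 99.3693
  Child, Fiction: 247×250/463 = 133.3693
  Child, Non-fiction: 247×213/463 = 113.6307
Contributions (O − E)²/E:
  (134 − 116.6307)²/116.6307 = 2.5867
  (82 − 99.3693)²/99.3693 = 3.0361
  (116 − 133.3693)²/133.3693 = 2.2621
  (131 − 113.6307)²/113.6307 = 2.6550
χ² = 2.5867 + 3.0361 + 2.2621 + 2.6550 = 10.540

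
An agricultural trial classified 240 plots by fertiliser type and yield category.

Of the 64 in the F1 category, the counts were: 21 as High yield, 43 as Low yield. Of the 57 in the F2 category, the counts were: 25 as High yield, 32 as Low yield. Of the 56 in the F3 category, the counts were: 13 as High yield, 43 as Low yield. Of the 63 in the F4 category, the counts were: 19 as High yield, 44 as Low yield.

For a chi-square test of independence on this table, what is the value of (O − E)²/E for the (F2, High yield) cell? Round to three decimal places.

2.263

Row total (F2) = 57; column total (High yield) = 78; N = 240.
Expected count E = 57 × 78 / 240 = 18.5250.
Contribution = (O − E)²/E = (25 − 18.5250)² / 18.5250 = 2.263.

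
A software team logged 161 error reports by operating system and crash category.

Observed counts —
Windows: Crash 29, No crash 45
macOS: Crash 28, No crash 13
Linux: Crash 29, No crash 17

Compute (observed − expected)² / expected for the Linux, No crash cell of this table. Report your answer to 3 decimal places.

0.915

Row total (Linux) = 46; column total (No crash) = 75; N = 161.
Expected count E = 46 × 75 / 161 = 21.4286.
Contribution = (O − E)²/E = (17 − 21.4286)² / 21.4286 = 0.915.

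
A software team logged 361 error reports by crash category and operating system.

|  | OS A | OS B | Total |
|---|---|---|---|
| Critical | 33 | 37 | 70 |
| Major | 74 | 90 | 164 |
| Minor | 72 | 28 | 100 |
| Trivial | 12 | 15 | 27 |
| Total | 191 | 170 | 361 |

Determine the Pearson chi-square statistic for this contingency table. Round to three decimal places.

20.330

Grand total N = 361.
Expected counts (row total × column total / N):
  Critical, OS A: 70×191/361 = 37.0360
  Critical, OS B: 70×170/361 = 32.9640
  Major, OS A: 164×191/361 = 86.7701
  Major, OS B: 164×170/361 = 77.2299
  Minor, OS A: 100×191/361 = 52.9086
  Minor, OS B: 100×170/361 = 47.0914
  Trivial, OS A: 27×191/361 = 14.2853
  Trivial, OS B: 27×170/361 = 12.7147
Contributions (O − E)²/E:
  (33 − 37.0360)²/37.0360 = 0.4398
  (37 − 32.9640)²/32.9640 = 0.4942
  (74 − 86.7701)²/86.7701 = 1.8794
  (90 − 77.2299)²/77.2299 = 2.1116
  (72 − 52.9086)²/52.9086 = 6.8889
  (28 − 47.0914)²/47.0914 = 7.7399
  (12 − 14.2853)²/14.2853 = 0.3656
  (15 − 12.7147)²/12.7147 = 0.4108
χ² = 0.4398 + 0.4942 + 1.8794 + 2.1116 + 6.8889 + 7.7399 + 0.3656 + 0.4108 = 20.330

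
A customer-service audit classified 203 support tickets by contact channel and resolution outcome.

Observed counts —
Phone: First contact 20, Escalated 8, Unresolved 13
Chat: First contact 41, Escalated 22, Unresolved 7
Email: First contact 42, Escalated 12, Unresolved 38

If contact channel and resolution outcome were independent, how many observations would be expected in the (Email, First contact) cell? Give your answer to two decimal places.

46.68

Row total (Email) = 92; column total (First contact) = 103; grand total N = 203.
Expected count = (row total × column total) / N = 92 × 103 / 203 = 46.68.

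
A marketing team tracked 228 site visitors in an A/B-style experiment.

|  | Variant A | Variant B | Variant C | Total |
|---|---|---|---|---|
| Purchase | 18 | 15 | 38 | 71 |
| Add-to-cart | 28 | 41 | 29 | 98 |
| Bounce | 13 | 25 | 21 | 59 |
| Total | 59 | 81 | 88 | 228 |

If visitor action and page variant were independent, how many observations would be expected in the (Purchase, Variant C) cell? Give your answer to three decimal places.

27.404

Row total (Purchase) = 71; column total (Variant C) = 88; grand total N = 228.
Expected count = (row total × column total) / N = 71 × 88 / 228 = 27.404.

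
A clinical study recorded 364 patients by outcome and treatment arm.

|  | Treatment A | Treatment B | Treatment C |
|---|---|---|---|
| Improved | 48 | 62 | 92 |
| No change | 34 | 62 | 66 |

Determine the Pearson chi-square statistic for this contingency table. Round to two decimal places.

Row totals: 202, 162. Column totals: 82, 124, 158. Grand total N = 364.
Expected counts (row total × column total / N):
  Improved, Treatment A: 202×82/364 = 45.505
  Improved, Treatment B: 202×124/364 = 68.813
  Improved, Treatment C: 202×158/364 = 87.681
  No change, Treatment A: 162×82/364 = 36.495
  No change, Treatment B: 162×124/364 = 55.187
  No change, Treatment C: 162×158/364 = 70.319
Contributions (O − E)²/E:
  (48 − 45.505)²/45.505 = 0.1368
  (62 − 68.813)²/68.813 = 0.6745
  (92 − 87.681)²/87.681 = 0.2127
  (34 − 36.495)²/36.495 = 0.1706
  (62 − 55.187)²/55.187 = 0.8411
  (66 − 70.319)²/70.319 = 0.2653
χ² = 0.1368 + 0.6745 + 0.2127 + 0.1706 + 0.8411 + 0.2653 = 2.30

2.30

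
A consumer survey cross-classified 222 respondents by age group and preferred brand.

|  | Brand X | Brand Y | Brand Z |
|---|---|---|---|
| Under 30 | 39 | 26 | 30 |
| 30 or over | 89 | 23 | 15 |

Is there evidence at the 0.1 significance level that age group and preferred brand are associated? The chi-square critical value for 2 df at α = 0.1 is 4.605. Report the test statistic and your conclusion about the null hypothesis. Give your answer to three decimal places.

Row totals: 95, 127. Column totals: 128, 49, 45. Grand total N = 222.
Expected counts (row total × column total / N):
  Under 30, Brand X: 95×128/222 = 54.7748
  Under 30, Brand Y: 95×49/222 = 20.9685
  Under 30, Brand Z: 95×45/222 = 19.2568
  30 or over, Brand X: 127×128/222 = 73.2252
  30 or over, Brand Y: 127×49/222 = 28.0315
  30 or over, Brand Z: 127×45/222 = 25.7432
Contributions (O − E)²/E:
  (39 − 54.7748)²/54.7748 = 4.5430
  (26 − 20.9685)²/20.9685 = 1.2073
  (30 − 19.2568)²/19.2568 = 5.9935
  (89 − 73.2252)²/73.2252 = 3.3983
  (23 − 28.0315)²/28.0315 = 0.9031
  (15 − 25.7432)²/25.7432 = 4.4834
χ² = 4.5430 + 1.2073 + 5.9935 + 3.3983 + 0.9031 + 4.4834 = 20.529
df = (2−1)(3−1) = 2. Since 20.529 > 4.605, reject the null hypothesis of independence at α = 0.1.

20.529; reject H₀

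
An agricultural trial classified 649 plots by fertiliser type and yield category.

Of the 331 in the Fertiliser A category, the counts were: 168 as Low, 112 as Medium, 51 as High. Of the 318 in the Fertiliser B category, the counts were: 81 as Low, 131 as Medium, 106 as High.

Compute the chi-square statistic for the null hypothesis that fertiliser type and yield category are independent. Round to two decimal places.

50.91

Row totals: 331, 318. Column totals: 249, 243, 157. Grand total N = 649.
Expected counts (row total × column total / N):
  Fertiliser A, Low: 331×249/649 = 126.994
  Fertiliser A, Medium: 331×243/649 = 123.934
  Fertiliser A, High: 331×157/649 = 80.072
  Fertiliser B, Low: 318×249/649 = 122.006
  Fertiliser B, Medium: 318×243/649 = 119.066
  Fertiliser B, High: 318×157/649 = 76.928
Contributions (O − E)²/E:
  (168 − 126.994)²/126.994 = 13.2407
  (112 − 123.934)²/123.934 = 1.1492
  (51 − 80.072)²/80.072 = 10.5553
  (81 − 122.006)²/122.006 = 13.7820
  (131 − 119.066)²/119.066 = 1.1961
  (106 − 76.928)²/76.928 = 10.9867
χ² = 13.2407 + 1.1492 + 10.5553 + 13.7820 + 1.1961 + 10.9867 = 50.91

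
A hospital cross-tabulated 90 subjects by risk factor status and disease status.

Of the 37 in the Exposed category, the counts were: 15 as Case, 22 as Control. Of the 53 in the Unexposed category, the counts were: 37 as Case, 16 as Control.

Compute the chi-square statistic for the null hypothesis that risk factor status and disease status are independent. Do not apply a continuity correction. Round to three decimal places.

7.652

Row totals: 37, 53. Column totals: 52, 38. Grand total N = 90.
Expected counts (row total × column total / N):
  Exposed, Case: 37×52/90 = 21.37778
  Exposed, Control: 37×38/90 = 15.62222
  Unexposed, Case: 53×52/90 = 30.62222
  Unexposed, Control: 53×38/90 = 22.37778
Contributions (O − E)²/E:
  (15 − 21.37778)²/21.37778 = 1.9027
  (22 − 15.62222)²/15.62222 = 2.6037
  (37 − 30.62222)²/30.62222 = 1.3283
  (16 − 22.37778)²/22.37778 = 1.8177
χ² = 1.9027 + 2.6037 + 1.3283 + 1.8177 = 7.652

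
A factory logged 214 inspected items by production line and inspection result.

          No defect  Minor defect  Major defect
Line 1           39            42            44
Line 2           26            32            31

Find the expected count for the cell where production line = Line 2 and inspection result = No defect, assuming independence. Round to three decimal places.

27.033

Row total (Line 2) = 89; column total (No defect) = 65; grand total N = 214.
Expected count = (row total × column total) / N = 89 × 65 / 214 = 27.033.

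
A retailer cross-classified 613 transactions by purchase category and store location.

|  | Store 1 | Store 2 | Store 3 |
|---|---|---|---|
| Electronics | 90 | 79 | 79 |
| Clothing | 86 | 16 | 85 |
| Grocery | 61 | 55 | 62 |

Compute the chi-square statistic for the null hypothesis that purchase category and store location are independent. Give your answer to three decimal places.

37.364

Row totals: 248, 187, 178. Column totals: 237, 150, 226. Grand total N = 613.
Expected counts (row total × column total / N):
  Electronics, Store 1: 248×237/613 = 95.8825
  Electronics, Store 2: 248×150/613 = 60.6852
  Electronics, Store 3: 248×226/613 = 91.4323
  Clothing, Store 1: 187×237/613 = 72.2985
  Clothing, Store 2: 187×150/613 = 45.7586
  Clothing, Store 3: 187×226/613 = 68.9429
  Grocery, Store 1: 178×237/613 = 68.8189
  Grocery, Store 2: 178×150/613 = 43.5563
  Grocery, Store 3: 178×226/613 = 65.6248
Contributions (O − E)²/E:
  (90 − 95.8825)²/95.8825 = 0.3609
  (79 − 60.6852)²/60.6852 = 5.5274
  (79 − 91.4323)²/91.4323 = 1.6905
  (86 − 72.2985)²/72.2985 = 2.5966
  (16 − 45.7586)²/45.7586 = 19.3532
  (85 − 68.9429)²/68.9429 = 3.7398
  (61 − 68.8189)²/68.8189 = 0.8883
  (55 − 43.5563)²/43.5563 = 3.0066
  (62 − 65.6248)²/65.6248 = 0.2002
χ² = 0.3609 + 5.5274 + 1.6905 + 2.5966 + 19.3532 + 3.7398 + 0.8883 + 3.0066 + 0.2002 = 37.364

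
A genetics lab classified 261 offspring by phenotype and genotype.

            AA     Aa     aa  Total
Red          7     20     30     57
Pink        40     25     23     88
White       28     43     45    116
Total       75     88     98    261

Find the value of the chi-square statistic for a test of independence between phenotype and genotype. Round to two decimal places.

22.49

Grand total N = 261.
Expected counts (row total × column total / N):
  Red, AA: 57×75/261 = 16.379
  Red, Aa: 57×88/261 = 19.218
  Red, aa: 57×98/261 = 21.402
  Pink, AA: 88×75/261 = 25.287
  Pink, Aa: 88×88/261 = 29.670
  Pink, aa: 88×98/261 = 33.042
  White, AA: 116×75/261 = 33.333
  White, Aa: 116×88/261 = 39.111
  White, aa: 116×98/261 = 43.556
Contributions (O − E)²/E:
  (7 − 16.379)²/16.379 = 5.3706
  (20 − 19.218)²/19.218 = 0.0318
  (30 − 21.402)²/21.402 = 3.4541
  (40 − 25.287)²/25.287 = 8.5606
  (25 − 29.670)²/29.670 = 0.7350
  (23 − 33.042)²/33.042 = 3.0519
  (28 − 33.333)²/33.333 = 0.8532
  (43 − 39.111)²/39.111 = 0.3867
  (45 − 43.556)²/43.556 = 0.0479
χ² = 5.3706 + 0.0318 + 3.4541 + 8.5606 + 0.7350 + 3.0519 + 0.8532 + 0.3867 + 0.0479 = 22.49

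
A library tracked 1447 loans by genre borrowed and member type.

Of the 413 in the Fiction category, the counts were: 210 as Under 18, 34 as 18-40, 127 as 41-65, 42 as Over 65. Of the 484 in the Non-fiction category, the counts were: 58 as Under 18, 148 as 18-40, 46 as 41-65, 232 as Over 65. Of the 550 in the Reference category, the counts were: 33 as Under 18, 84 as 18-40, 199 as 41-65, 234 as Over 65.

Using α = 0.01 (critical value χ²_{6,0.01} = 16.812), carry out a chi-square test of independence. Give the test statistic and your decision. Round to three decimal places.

501.951; reject H₀

Row totals: 413, 484, 550. Column totals: 301, 266, 372, 508. Grand total N = 1447.
Expected counts (row total × column total / N):
  Fiction, Under 18: 413×301/1447 = 85.91085
  Fiction, 18-40: 413×266/1447 = 75.92122
  Fiction, 41-65: 413×372/1447 = 106.17554
  Fiction, Over 65: 413×508/1447 = 144.99240
  Non-fiction, Under 18: 484×301/1447 = 100.68003
  Non-fiction, 18-40: 484×266/1447 = 88.97305
  Non-fiction, 41-65: 484×372/1447 = 124.42847
  Non-fiction, Over 65: 484×508/1447 = 169.91845
  Reference, Under 18: 550×301/1447 = 114.40912
  Reference, 18-40: 550×266/1447 = 101.10574
  Reference, 41-65: 550×372/1447 = 141.39599
  Reference, Over 65: 550×508/1447 = 193.08915
Contributions (O − E)²/E:
  (210 − 85.91085)²/85.91085 = 179.2337
  (34 − 75.92122)²/75.92122 = 23.1475
  (127 − 106.17554)²/106.17554 = 4.0844
  (42 − 144.99240)²/144.99240 = 73.1586
  (58 − 100.68003)²/100.68003 = 18.0928
  (148 − 88.97305)²/88.97305 = 39.1600
  (46 − 124.42847)²/124.42847 = 49.4342
  (232 − 169.91845)²/169.91845 = 22.6822
  (33 − 114.40912)²/114.40912 = 57.9276
  (84 − 101.10574)²/101.10574 = 2.8941
  (199 − 141.39599)²/141.39599 = 23.4676
  (234 − 193.08915)²/193.08915 = 8.6680
χ² = 179.2337 + 23.1475 + 4.0844 + 73.1586 + 18.0928 + 39.1600 + 49.4342 + 22.6822 + 57.9276 + 2.8941 + 23.4676 + 8.6680 = 501.951
df = (3−1)(4−1) = 6. Since 501.951 > 16.812, reject the null hypothesis of independence at α = 0.01.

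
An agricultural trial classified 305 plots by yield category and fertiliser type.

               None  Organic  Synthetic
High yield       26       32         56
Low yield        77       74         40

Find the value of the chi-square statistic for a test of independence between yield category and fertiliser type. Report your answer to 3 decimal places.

26.831

Row totals: 114, 191. Column totals: 103, 106, 96. Grand total N = 305.
Expected counts (row total × column total / N):
  High yield, None: 114×103/305 = 38.4984
  High yield, Organic: 114×106/305 = 39.6197
  High yield, Synthetic: 114×96/305 = 35.8820
  Low yield, None: 191×103/305 = 64.5016
  Low yield, Organic: 191×106/305 = 66.3803
  Low yield, Synthetic: 191×96/305 = 60.1180
Contributions (O − E)²/E:
  (26 − 38.4984)²/38.4984 = 4.0576
  (32 − 39.6197)²/39.6197 = 1.4654
  (56 − 35.8820)²/35.8820 = 11.2796
  (77 − 64.5016)²/64.5016 = 2.4218
  (74 − 66.3803)²/66.3803 = 0.8747
  (40 − 60.1180)²/60.1180 = 6.7323
χ² = 4.0576 + 1.4654 + 11.2796 + 2.4218 + 0.8747 + 6.7323 = 26.831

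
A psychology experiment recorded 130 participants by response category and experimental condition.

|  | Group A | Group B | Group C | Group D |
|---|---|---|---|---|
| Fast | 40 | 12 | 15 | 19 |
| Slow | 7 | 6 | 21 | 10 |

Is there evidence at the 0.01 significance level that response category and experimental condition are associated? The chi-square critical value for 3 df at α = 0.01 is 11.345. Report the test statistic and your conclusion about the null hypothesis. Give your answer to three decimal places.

Row totals: 86, 44. Column totals: 47, 18, 36, 29. Grand total N = 130.
Expected counts (row total × column total / N):
  Fast, Group A: 86×47/130 = 31.0923
  Fast, Group B: 86×18/130 = 11.9077
  Fast, Group C: 86×36/130 = 23.8154
  Fast, Group D: 86×29/130 = 19.1846
  Slow, Group A: 44×47/130 = 15.9077
  Slow, Group B: 44×18/130 = 6.0923
  Slow, Group C: 44×36/130 = 12.1846
  Slow, Group D: 44×29/130 = 9.8154
Contributions (O − E)²/E:
  (40 − 31.0923)²/31.0923 = 2.5520
  (12 − 11.9077)²/11.9077 = 0.0007
  (15 − 23.8154)²/23.8154 = 3.2631
  (19 − 19.1846)²/19.1846 = 0.0018
  (7 − 15.9077)²/15.9077 = 4.9880
  (6 − 6.0923)²/6.0923 = 0.0014
  (21 − 12.1846)²/12.1846 = 6.3778
  (10 − 9.8154)²/9.8154 = 0.0035
χ² = 2.5520 + 0.0007 + 3.2631 + 0.0018 + 4.9880 + 0.0014 + 6.3778 + 0.0035 = 17.188
df = (2−1)(4−1) = 3. Since 17.188 > 11.345, reject the null hypothesis of independence at α = 0.01.

17.188; reject H₀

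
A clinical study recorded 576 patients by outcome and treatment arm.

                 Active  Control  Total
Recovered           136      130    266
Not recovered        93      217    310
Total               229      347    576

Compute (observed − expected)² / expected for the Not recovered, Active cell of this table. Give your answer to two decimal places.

Row total (Not recovered) = 310; column total (Active) = 229; N = 576.
Expected count E = 310 × 229 / 576 = 123.247.
Contribution = (O − E)²/E = (93 − 123.247)² / 123.247 = 7.42.

7.42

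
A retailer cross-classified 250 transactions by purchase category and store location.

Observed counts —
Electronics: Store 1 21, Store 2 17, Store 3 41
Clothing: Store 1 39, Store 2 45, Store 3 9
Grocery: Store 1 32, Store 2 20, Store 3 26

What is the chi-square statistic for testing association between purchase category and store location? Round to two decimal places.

39.83

Row totals: 79, 93, 78. Column totals: 92, 82, 76. Grand total N = 250.
Expected counts (row total × column total / N):
  Electronics, Store 1: 79×92/250 = 29.072
  Electronics, Store 2: 79×82/250 = 25.912
  Electronics, Store 3: 79×76/250 = 24.016
  Clothing, Store 1: 93×92/250 = 34.224
  Clothing, Store 2: 93×82/250 = 30.504
  Clothing, Store 3: 93×76/250 = 28.272
  Grocery, Store 1: 78×92/250 = 28.704
  Grocery, Store 2: 78×82/250 = 25.584
  Grocery, Store 3: 78×76/250 = 23.712
Contributions (O − E)²/E:
  (21 − 29.072)²/29.072 = 2.2412
  (17 − 25.912)²/25.912 = 3.0651
  (41 − 24.016)²/24.016 = 12.0110
  (39 − 34.224)²/34.224 = 0.6665
  (45 − 30.504)²/30.504 = 6.8887
  (9 − 28.272)²/28.272 = 13.1370
  (32 − 28.704)²/28.704 = 0.3785
  (20 − 25.584)²/25.584 = 1.2188
  (26 − 23.712)²/23.712 = 0.2208
χ² = 2.2412 + 3.0651 + 12.0110 + 0.6665 + 6.8887 + 13.1370 + 0.3785 + 1.2188 + 0.2208 = 39.83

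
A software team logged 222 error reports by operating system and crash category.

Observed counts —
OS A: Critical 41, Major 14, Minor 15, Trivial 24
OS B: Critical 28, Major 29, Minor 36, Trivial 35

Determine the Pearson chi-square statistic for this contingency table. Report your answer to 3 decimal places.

13.489

Row totals: 94, 128. Column totals: 69, 43, 51, 59. Grand total N = 222.
Expected counts (row total × column total / N):
  OS A, Critical: 94×69/222 = 29.2162
  OS A, Major: 94×43/222 = 18.2072
  OS A, Minor: 94×51/222 = 21.5946
  OS A, Trivial: 94×59/222 = 24.9820
  OS B, Critical: 128×69/222 = 39.7838
  OS B, Major: 128×43/222 = 24.7928
  OS B, Minor: 128×51/222 = 29.4054
  OS B, Trivial: 128×59/222 = 34.0180
Contributions (O − E)²/E:
  (41 − 29.2162)²/29.2162 = 4.7528
  (14 − 18.2072)²/18.2072 = 0.9722
  (15 − 21.5946)²/21.5946 = 2.0139
  (24 − 24.9820)²/24.9820 = 0.0386
  (28 − 39.7838)²/39.7838 = 3.4903
  (29 − 24.7928)²/24.7928 = 0.7139
  (36 − 29.4054)²/29.4054 = 1.4789
  (35 − 34.0180)²/34.0180 = 0.0283
χ² = 4.7528 + 0.9722 + 2.0139 + 0.0386 + 3.4903 + 0.7139 + 1.4789 + 0.0283 = 13.489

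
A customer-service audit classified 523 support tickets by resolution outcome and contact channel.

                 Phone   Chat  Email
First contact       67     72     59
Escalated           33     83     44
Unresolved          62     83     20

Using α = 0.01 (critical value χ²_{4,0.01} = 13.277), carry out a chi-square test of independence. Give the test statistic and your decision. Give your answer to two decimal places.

27.79; reject H₀

Row totals: 198, 160, 165. Column totals: 162, 238, 123. Grand total N = 523.
Expected counts (row total × column total / N):
  First contact, Phone: 198×162/523 = 61.331
  First contact, Chat: 198×238/523 = 90.103
  First contact, Email: 198×123/523 = 46.566
  Escalated, Phone: 160×162/523 = 49.560
  Escalated, Chat: 160×238/523 = 72.811
  Escalated, Email: 160×123/523 = 37.629
  Unresolved, Phone: 165×162/523 = 51.109
  Unresolved, Chat: 165×238/523 = 75.086
  Unresolved, Email: 165×123/523 = 38.805
Contributions (O − E)²/E:
  (67 − 61.331)²/61.331 = 0.5240
  (72 − 90.103)²/90.103 = 3.6372
  (59 − 46.566)²/46.566 = 3.3201
  (33 − 49.560)²/49.560 = 5.5334
  (83 − 72.811)²/72.811 = 1.4258
  (44 − 37.629)²/37.629 = 1.0787
  (62 − 51.109)²/51.109 = 2.3208
  (83 − 75.086)²/75.086 = 0.8341
  (20 − 38.805)²/38.805 = 9.1130
χ² = 0.5240 + 3.6372 + 3.3201 + 5.5334 + 1.4258 + 1.0787 + 2.3208 + 0.8341 + 9.1130 = 27.79
df = (3−1)(3−1) = 4. Since 27.79 > 13.277, reject the null hypothesis of independence at α = 0.01.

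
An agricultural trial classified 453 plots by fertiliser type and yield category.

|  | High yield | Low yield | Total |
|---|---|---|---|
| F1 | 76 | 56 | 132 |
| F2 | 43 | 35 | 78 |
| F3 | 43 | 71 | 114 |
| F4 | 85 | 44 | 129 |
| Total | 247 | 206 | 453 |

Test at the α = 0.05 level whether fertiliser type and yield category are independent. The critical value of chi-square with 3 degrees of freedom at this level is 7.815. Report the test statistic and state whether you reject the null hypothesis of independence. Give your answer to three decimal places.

Grand total N = 453.
Expected counts (row total × column total / N):
  F1, High yield: 132×247/453 = 71.9735
  F1, Low yield: 132×206/453 = 60.0265
  F2, High yield: 78×247/453 = 42.5298
  F2, Low yield: 78×206/453 = 35.4702
  F3, High yield: 114×247/453 = 62.1589
  F3, Low yield: 114×206/453 = 51.8411
  F4, High yield: 129×247/453 = 70.3377
  F4, Low yield: 129×206/453 = 58.6623
Contributions (O − E)²/E:
  (76 − 71.9735)²/71.9735 = 0.2253
  (56 − 60.0265)²/60.0265 = 0.2701
  (43 − 42.5298)²/42.5298 = 0.0052
  (35 − 35.4702)²/35.4702 = 0.0062
  (43 − 62.1589)²/62.1589 = 5.9052
  (71 − 51.8411)²/51.8411 = 7.0805
  (85 − 70.3377)²/70.3377 = 3.0564
  (44 − 58.6623)²/58.6623 = 3.6648
χ² = 0.2253 + 0.2701 + 0.0052 + 0.0062 + 5.9052 + 7.0805 + 3.0564 + 3.6648 = 20.214
df = (4−1)(2−1) = 3. Since 20.214 > 7.815, reject the null hypothesis of independence at α = 0.05.

20.214; reject H₀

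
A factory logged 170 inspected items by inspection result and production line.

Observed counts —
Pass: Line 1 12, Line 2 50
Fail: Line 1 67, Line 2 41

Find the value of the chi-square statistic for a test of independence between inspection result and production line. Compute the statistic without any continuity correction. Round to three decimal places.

Row totals: 62, 108. Column totals: 79, 91. Grand total N = 170.
Expected counts (row total × column total / N):
  Pass, Line 1: 62×79/170 = 28.8118
  Pass, Line 2: 62×91/170 = 33.1882
  Fail, Line 1: 108×79/170 = 50.1882
  Fail, Line 2: 108×91/170 = 57.8118
Contributions (O − E)²/E:
  (12 − 28.8118)²/28.8118 = 9.8098
  (50 − 33.1882)²/33.1882 = 8.5162
  (67 − 50.1882)²/50.1882 = 5.6315
  (41 − 57.8118)²/57.8118 = 4.8889
χ² = 9.8098 + 8.5162 + 5.6315 + 4.8889 = 28.846

28.846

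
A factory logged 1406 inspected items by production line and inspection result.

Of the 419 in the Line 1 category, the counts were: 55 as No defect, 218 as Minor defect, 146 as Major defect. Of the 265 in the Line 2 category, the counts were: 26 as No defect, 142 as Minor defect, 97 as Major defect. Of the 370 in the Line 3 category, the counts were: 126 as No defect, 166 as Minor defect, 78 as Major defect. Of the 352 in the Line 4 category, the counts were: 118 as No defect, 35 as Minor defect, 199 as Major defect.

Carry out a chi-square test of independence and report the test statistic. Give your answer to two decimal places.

245.57

Row totals: 419, 265, 370, 352. Column totals: 325, 561, 520. Grand total N = 1406.
Expected counts (row total × column total / N):
  Line 1, No defect: 419×325/1406 = 96.853
  Line 1, Minor defect: 419×561/1406 = 167.183
  Line 1, Major defect: 419×520/1406 = 154.964
  Line 2, No defect: 265×325/1406 = 61.255
  Line 2, Minor defect: 265×561/1406 = 105.736
  Line 2, Major defect: 265×520/1406 = 98.009
  Line 3, No defect: 370×325/1406 = 85.526
  Line 3, Minor defect: 370×561/1406 = 147.632
  Line 3, Major defect: 370×520/1406 = 136.842
  Line 4, No defect: 352×325/1406 = 81.366
  Line 4, Minor defect: 352×561/1406 = 140.450
  Line 4, Major defect: 352×520/1406 = 130.185
Contributions (O − E)²/E:
  (55 − 96.853)²/96.853 = 18.0859
  (218 − 167.183)²/167.183 = 15.4464
  (146 − 154.964)²/154.964 = 0.5185
  (26 − 61.255)²/61.255 = 20.2908
  (142 − 105.736)²/105.736 = 12.4374
  (97 − 98.009)²/98.009 = 0.0104
  (126 − 85.526)²/85.526 = 19.1538
  (166 − 147.632)²/147.632 = 2.2853
  (78 − 136.842)²/136.842 = 25.3020
  (118 − 81.366)²/81.366 = 16.4940
  (35 − 140.450)²/140.450 = 79.1720
  (199 − 130.185)²/130.185 = 36.3752
χ² = 18.0859 + 15.4464 + 0.5185 + 20.2908 + 12.4374 + 0.0104 + 19.1538 + 2.2853 + 25.3020 + 16.4940 + 79.1720 + 36.3752 = 245.57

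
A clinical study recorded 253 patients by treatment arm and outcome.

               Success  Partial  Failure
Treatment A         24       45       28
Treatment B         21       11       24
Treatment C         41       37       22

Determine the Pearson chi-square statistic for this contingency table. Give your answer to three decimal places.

16.349

Row totals: 97, 56, 100. Column totals: 86, 93, 74. Grand total N = 253.
Expected counts (row total × column total / N):
  Treatment A, Success: 97×86/253 = 32.97233
  Treatment A, Partial: 97×93/253 = 35.65613
  Treatment A, Failure: 97×74/253 = 28.37154
  Treatment B, Success: 56×86/253 = 19.03557
  Treatment B, Partial: 56×93/253 = 20.58498
  Treatment B, Failure: 56×74/253 = 16.37945
  Treatment C, Success: 100×86/253 = 33.99209
  Treatment C, Partial: 100×93/253 = 36.75889
  Treatment C, Failure: 100×74/253 = 29.24901
Contributions (O − E)²/E:
  (24 − 32.97233)²/32.97233 = 2.4415
  (45 − 35.65613)²/35.65613 = 2.4486
  (28 − 28.37154)²/28.37154 = 0.0049
  (21 − 19.03557)²/19.03557 = 0.2027
  (11 − 20.58498)²/20.58498 = 4.4631
  (24 − 16.37945)²/16.37945 = 3.5455
  (41 − 33.99209)²/33.99209 = 1.4448
  (37 − 36.75889)²/36.75889 = 0.0016
  (22 − 29.24901)²/29.24901 = 1.7966
χ² = 2.4415 + 2.4486 + 0.0049 + 0.2027 + 4.4631 + 3.5455 + 1.4448 + 0.0016 + 1.7966 = 16.349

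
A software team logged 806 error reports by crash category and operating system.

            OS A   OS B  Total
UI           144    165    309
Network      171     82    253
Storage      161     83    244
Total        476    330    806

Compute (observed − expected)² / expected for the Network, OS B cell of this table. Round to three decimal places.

4.498

Row total (Network) = 253; column total (OS B) = 330; N = 806.
Expected count E = 253 × 330 / 806 = 103.5856.
Contribution = (O − E)²/E = (82 − 103.5856)² / 103.5856 = 4.498.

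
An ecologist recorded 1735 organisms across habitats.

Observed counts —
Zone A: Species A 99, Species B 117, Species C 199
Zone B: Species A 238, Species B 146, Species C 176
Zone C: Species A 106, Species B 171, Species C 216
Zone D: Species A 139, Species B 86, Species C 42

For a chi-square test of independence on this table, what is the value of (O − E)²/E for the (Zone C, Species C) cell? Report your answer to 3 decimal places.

Row total (Zone C) = 493; column total (Species C) = 633; N = 1735.
Expected count E = 493 × 633 / 1735 = 179.8669.
Contribution = (O − E)²/E = (216 − 179.8669)² / 179.8669 = 7.259.

7.259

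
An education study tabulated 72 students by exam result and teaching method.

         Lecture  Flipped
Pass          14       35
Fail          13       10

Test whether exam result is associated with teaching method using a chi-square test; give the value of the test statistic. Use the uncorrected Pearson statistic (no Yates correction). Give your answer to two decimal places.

5.22

Row totals: 49, 23. Column totals: 27, 45. Grand total N = 72.
Expected counts (row total × column total / N):
  Pass, Lecture: 49×27/72 = 18.375
  Pass, Flipped: 49×45/72 = 30.625
  Fail, Lecture: 23×27/72 = 8.625
  Fail, Flipped: 23×45/72 = 14.375
Contributions (O − E)²/E:
  (14 − 18.375)²/18.375 = 1.0417
  (35 − 30.625)²/30.625 = 0.6250
  (13 − 8.625)²/8.625 = 2.2192
  (10 − 14.375)²/14.375 = 1.3315
χ² = 1.0417 + 0.6250 + 2.2192 + 1.3315 = 5.22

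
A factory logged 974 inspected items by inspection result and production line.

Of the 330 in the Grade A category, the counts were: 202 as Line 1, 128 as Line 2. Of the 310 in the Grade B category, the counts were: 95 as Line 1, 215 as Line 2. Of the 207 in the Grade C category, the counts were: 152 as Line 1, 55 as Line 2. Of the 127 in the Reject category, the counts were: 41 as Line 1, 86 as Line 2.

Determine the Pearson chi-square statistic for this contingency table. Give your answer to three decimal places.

Row totals: 330, 310, 207, 127. Column totals: 490, 484. Grand total N = 974.
Expected counts (row total × column total / N):
  Grade A, Line 1: 330×490/974 = 166.0164
  Grade A, Line 2: 330×484/974 = 163.9836
  Grade B, Line 1: 310×490/974 = 155.9548
  Grade B, Line 2: 310×484/974 = 154.0452
  Grade C, Line 1: 207×490/974 = 104.1376
  Grade C, Line 2: 207×484/974 = 102.8624
  Reject, Line 1: 127×490/974 = 63.8912
  Reject, Line 2: 127×484/974 = 63.1088
Contributions (O − E)²/E:
  (202 − 166.0164)²/166.0164 = 7.7993
  (128 − 163.9836)²/163.9836 = 7.8960
  (95 − 155.9548)²/155.9548 = 23.8241
  (215 − 154.0452)²/154.0452 = 24.1195
  (152 − 104.1376)²/104.1376 = 21.9979
  (55 − 102.8624)²/102.8624 = 22.2706
  (41 − 63.8912)²/63.8912 = 8.2016
  (86 − 63.1088)²/63.1088 = 8.3032
χ² = 7.7993 + 7.8960 + 23.8241 + 24.1195 + 21.9979 + 22.2706 + 8.2016 + 8.3032 = 124.412

124.412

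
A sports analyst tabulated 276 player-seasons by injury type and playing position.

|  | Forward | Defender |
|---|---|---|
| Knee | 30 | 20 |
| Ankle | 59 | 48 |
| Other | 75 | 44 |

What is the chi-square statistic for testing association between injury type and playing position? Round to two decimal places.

1.46

Row totals: 50, 107, 119. Column totals: 164, 112. Grand total N = 276.
Expected counts (row total × column total / N):
  Knee, Forward: 50×164/276 = 29.710
  Knee, Defender: 50×112/276 = 20.290
  Ankle, Forward: 107×164/276 = 63.580
  Ankle, Defender: 107×112/276 = 43.420
  Other, Forward: 119×164/276 = 70.710
  Other, Defender: 119×112/276 = 48.290
Contributions (O − E)²/E:
  (30 − 29.710)²/29.710 = 0.0028
  (20 − 20.290)²/20.290 = 0.0041
  (59 − 63.580)²/63.580 = 0.3299
  (48 − 43.420)²/43.420 = 0.4831
  (75 − 70.710)²/70.710 = 0.2603
  (44 − 48.290)²/48.290 = 0.3811
χ² = 0.0028 + 0.0041 + 0.3299 + 0.4831 + 0.2603 + 0.3811 = 1.46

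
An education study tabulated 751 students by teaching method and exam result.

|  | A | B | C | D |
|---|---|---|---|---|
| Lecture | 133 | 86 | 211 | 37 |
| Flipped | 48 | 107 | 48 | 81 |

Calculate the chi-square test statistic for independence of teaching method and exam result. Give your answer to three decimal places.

123.960

Row totals: 467, 284. Column totals: 181, 193, 259, 118. Grand total N = 751.
Expected counts (row total × column total / N):
  Lecture, A: 467×181/751 = 112.5526
  Lecture, B: 467×193/751 = 120.0146
  Lecture, C: 467×259/751 = 161.0559
  Lecture, D: 467×118/751 = 73.3768
  Flipped, A: 284×181/751 = 68.4474
  Flipped, B: 284×193/751 = 72.9854
  Flipped, C: 284×259/751 = 97.9441
  Flipped, D: 284×118/751 = 44.6232
Contributions (O − E)²/E:
  (133 − 112.5526)²/112.5526 = 3.7147
  (86 − 120.0146)²/120.0146 = 9.6404
  (211 − 161.0559)²/161.0559 = 15.4879
  (37 − 73.3768)²/73.3768 = 18.0339
  (48 − 68.4474)²/68.4474 = 6.1083
  (107 − 72.9854)²/72.9854 = 15.8524
  (48 − 97.9441)²/97.9441 = 25.4677
  (81 − 44.6232)²/44.6232 = 29.6543
χ² = 3.7147 + 9.6404 + 15.4879 + 18.0339 + 6.1083 + 15.8524 + 25.4677 + 29.6543 = 123.960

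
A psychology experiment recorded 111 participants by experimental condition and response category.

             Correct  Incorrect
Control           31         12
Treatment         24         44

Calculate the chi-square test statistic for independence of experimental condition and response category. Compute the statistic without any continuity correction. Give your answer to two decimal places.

14.27

Row totals: 43, 68. Column totals: 55, 56. Grand total N = 111.
Expected counts (row total × column total / N):
  Control, Correct: 43×55/111 = 21.306
  Control, Incorrect: 43×56/111 = 21.694
  Treatment, Correct: 68×55/111 = 33.694
  Treatment, Incorrect: 68×56/111 = 34.306
Contributions (O − E)²/E:
  (31 − 21.306)²/21.306 = 4.4107
  (12 − 21.694)²/21.694 = 4.3318
  (24 − 33.694)²/33.694 = 2.7890
  (44 − 34.306)²/34.306 = 2.7393
χ² = 4.4107 + 4.3318 + 2.7890 + 2.7393 = 14.27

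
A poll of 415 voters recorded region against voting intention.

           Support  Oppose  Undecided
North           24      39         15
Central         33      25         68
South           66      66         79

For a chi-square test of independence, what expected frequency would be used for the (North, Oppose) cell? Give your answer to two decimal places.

Row total (North) = 78; column total (Oppose) = 130; grand total N = 415.
Expected count = (row total × column total) / N = 78 × 130 / 415 = 24.43.

24.43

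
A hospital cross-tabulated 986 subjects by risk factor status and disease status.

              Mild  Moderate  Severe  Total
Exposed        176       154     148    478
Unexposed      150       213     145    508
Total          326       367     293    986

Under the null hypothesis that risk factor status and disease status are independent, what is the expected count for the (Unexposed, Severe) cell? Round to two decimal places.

150.96

Row total (Unexposed) = 508; column total (Severe) = 293; grand total N = 986.
Expected count = (row total × column total) / N = 508 × 293 / 986 = 150.96.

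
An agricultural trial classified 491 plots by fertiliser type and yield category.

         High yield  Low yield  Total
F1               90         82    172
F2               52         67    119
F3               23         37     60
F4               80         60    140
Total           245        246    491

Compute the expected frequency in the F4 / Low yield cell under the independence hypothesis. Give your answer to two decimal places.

Row total (F4) = 140; column total (Low yield) = 246; grand total N = 491.
Expected count = (row total × column total) / N = 140 × 246 / 491 = 70.14.

70.14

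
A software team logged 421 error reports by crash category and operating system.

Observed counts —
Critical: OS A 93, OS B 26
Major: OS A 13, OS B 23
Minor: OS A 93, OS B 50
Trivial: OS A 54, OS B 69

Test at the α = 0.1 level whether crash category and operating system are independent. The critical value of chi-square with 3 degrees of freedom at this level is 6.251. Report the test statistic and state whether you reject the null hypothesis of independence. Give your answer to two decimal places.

39.72; reject H₀

Row totals: 119, 36, 143, 123. Column totals: 253, 168. Grand total N = 421.
Expected counts (row total × column total / N):
  Critical, OS A: 119×253/421 = 71.513
  Critical, OS B: 119×168/421 = 47.487
  Major, OS A: 36×253/421 = 21.634
  Major, OS B: 36×168/421 = 14.366
  Minor, OS A: 143×253/421 = 85.936
  Minor, OS B: 143×168/421 = 57.064
  Trivial, OS A: 123×253/421 = 73.917
  Trivial, OS B: 123×168/421 = 49.083
Contributions (O − E)²/E:
  (93 − 71.513)²/71.513 = 6.4560
  (26 − 47.487)²/47.487 = 9.7225
  (13 − 21.634)²/21.634 = 3.4458
  (23 − 14.366)²/14.366 = 5.1891
  (93 − 85.936)²/85.936 = 0.5807
  (50 − 57.064)²/57.064 = 0.8745
  (54 − 73.917)²/73.917 = 5.3667
  (69 − 49.083)²/49.083 = 8.0820
χ² = 6.4560 + 9.7225 + 3.4458 + 5.1891 + 0.5807 + 0.8745 + 5.3667 + 8.0820 = 39.72
df = (4−1)(2−1) = 3. Since 39.72 > 6.251, reject the null hypothesis of independence at α = 0.1.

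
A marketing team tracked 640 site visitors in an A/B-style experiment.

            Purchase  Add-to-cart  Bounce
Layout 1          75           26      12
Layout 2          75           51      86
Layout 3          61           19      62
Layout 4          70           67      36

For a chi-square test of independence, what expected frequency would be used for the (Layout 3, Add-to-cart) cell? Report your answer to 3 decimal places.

36.166

Row total (Layout 3) = 142; column total (Add-to-cart) = 163; grand total N = 640.
Expected count = (row total × column total) / N = 142 × 163 / 640 = 36.166.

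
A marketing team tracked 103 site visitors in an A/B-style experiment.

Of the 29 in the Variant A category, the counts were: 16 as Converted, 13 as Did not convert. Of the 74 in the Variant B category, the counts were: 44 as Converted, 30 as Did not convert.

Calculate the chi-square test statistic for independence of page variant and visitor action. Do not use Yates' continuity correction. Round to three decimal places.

Row totals: 29, 74. Column totals: 60, 43. Grand total N = 103.
Expected counts (row total × column total / N):
  Variant A, Converted: 29×60/103 = 16.8932
  Variant A, Did not convert: 29×43/103 = 12.1068
  Variant B, Converted: 74×60/103 = 43.1068
  Variant B, Did not convert: 74×43/103 = 30.8932
Contributions (O − E)²/E:
  (16 − 16.8932)²/16.8932 = 0.0472
  (13 − 12.1068)²/12.1068 = 0.0659
  (44 − 43.1068)²/43.1068 = 0.0185
  (30 − 30.8932)²/30.8932 = 0.0258
χ² = 0.0472 + 0.0659 + 0.0185 + 0.0258 = 0.157

0.157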